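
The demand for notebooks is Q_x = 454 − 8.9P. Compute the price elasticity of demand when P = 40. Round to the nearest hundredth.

At P = 40, Q_x = 98.
dQ_x/dP = −8.9.
Point elasticity E = (dQ_x/dP)·(P/Q_x) = -8.9 × 40/98 ≈ -3.63.
|E| > 1, so demand is elastic at this price.

-3.63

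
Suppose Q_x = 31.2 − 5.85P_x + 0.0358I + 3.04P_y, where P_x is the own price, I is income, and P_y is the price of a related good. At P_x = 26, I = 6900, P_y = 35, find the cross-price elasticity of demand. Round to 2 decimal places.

0.46

Substituting, Q_x = 31.2 − 5.85(26) + 0.0358(6900) + 3.04(35) = 31.2 − 152.1 + 247.02 + 106.4 = 232.52.
∂Q_x/∂P_y = +3.04, so E_xy = 3.04·(35/232.52) ≈ 0.46.
E_xy > 0: the goods are substitutes.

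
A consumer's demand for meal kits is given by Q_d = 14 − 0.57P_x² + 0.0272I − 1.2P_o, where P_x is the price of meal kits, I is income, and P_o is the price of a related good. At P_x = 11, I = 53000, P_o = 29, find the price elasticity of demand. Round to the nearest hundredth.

Q_d = 14 − 0.57(11)² + 0.0272(53000) − 1.2(29) = 14 − 68.97 + 1441.6 − 34.8 = 1351.83.
∂Q_d/∂P_x = −2·0.57·P_x = -12.54, so E_p = -12.54·(11/1351.83) ≈ -0.10.
|E_p| < 1: demand is inelastic.

-0.10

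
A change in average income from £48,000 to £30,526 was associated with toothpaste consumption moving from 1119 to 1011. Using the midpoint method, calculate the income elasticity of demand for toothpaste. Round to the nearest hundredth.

%ΔQ = (1011 − 1119)/[(1119+1011)/2] = -108/1065 ≈ -0.1014.
%ΔI = (30,526 − 48,000)/[(48,000+30,526)/2] = -17474/39263 ≈ -0.4451.
E_I = %ΔQ/%ΔI ≈ 0.23.
E_I ∈ (0,1): normal good (necessity).

0.23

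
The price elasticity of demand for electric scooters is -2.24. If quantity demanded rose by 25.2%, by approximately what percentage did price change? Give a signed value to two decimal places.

%ΔQ ≈ E × %ΔP ⇒ %ΔP = %ΔQ / E = (25.2%)/(-2.24) = -11.25%.

-11.25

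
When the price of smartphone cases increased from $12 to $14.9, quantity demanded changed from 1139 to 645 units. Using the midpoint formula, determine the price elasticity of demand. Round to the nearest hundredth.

-2.57

%Δq = (645 − 1139)/[(1139 + 645)/2] = -494/892 ≈ -0.5538.
%ΔP = (14.9 − 12)/[(12 + 14.9)/2] = 2.9/13.45 ≈ 0.2156.
Arc elasticity E = %Δq/%ΔP ≈ -0.5538/0.2156 ≈ -2.57.
|E| > 1: demand is elastic over this range.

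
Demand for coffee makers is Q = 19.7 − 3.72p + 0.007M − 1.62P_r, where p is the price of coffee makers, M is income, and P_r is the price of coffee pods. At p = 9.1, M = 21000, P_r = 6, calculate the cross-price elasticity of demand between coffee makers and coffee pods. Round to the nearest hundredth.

Q = 19.7 − 3.72(9.1) + 0.007(21000) − 1.62(6) = 19.7 − 33.852 + 147 − 9.72 = 123.128.
∂Q/∂P_r = −1.62, so E_xy = -1.62·(6/123.128) ≈ -0.08.
E_xy < 0: the goods are complements.

-0.08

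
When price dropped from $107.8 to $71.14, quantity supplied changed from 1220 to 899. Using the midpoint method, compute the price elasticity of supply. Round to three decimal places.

%Δq = (899 − 1220)/[(1220 + 899)/2] = -321/1059.5 ≈ -0.3030.
%ΔP = (71.14 − 107.8)/[(107.8 + 71.14)/2] = -36.66/89.47 ≈ -0.4097.
Arc elasticity E = %Δq/%ΔP ≈ -0.3030/-0.4097 ≈ 0.739.
|E| < 1: supply is inelastic over this range.

0.739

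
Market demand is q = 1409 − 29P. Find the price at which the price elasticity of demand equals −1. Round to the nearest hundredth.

For linear demand q = a − bP, E = −bP/(a − bP). |E| = 1 ⇒ bP = a − bP ⇒ P = a/(2b).
P = 1409/(2·29) ≈ 24.29.

24.29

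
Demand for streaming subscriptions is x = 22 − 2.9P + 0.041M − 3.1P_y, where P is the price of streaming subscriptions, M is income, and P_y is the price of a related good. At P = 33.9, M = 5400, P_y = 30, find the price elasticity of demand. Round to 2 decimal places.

-1.89

x = 22 − 2.9(33.9) + 0.041(5400) − 3.1(30) = 22 − 98.31 + 221.4 − 93 = 52.09.
∂x/∂P = −2.9, so E_p = (−2.9)·(33.9/52.09) ≈ -1.89.
|E_p| > 1: demand is elastic.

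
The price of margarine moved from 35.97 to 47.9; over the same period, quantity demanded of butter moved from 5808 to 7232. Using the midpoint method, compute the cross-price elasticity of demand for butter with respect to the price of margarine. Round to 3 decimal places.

0.768

%ΔQ_x = (7232 − 5808)/[(5808+7232)/2] = 1424/6520 ≈ 0.2184.
%ΔP_y = (47.9 − 35.97)/[(35.97+47.9)/2] ≈ 0.2845.
E_xy = 0.2184/0.2845 ≈ 0.768.
E_xy > 0, so butter and margarine are substitutes.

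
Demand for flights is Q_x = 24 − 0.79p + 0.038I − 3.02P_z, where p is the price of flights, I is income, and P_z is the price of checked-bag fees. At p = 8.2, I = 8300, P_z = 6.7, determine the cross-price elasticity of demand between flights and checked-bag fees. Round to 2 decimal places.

Evaluating quantity at (p, I, P_z) gives Q_x = 24 − 0.79(8.2) + 0.038(8300) − 3.02(6.7) = 24 − 6.478 + 315.4 − 20.234 = 312.688.
∂Q_x/∂P_z = −3.02, so E_xy = -3.02·(6.7/312.688) ≈ -0.06.
E_xy < 0: the goods are complements.

-0.06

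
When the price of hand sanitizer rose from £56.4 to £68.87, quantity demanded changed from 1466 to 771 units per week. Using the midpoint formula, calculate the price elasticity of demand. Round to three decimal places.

-3.121

%ΔQ = (771 − 1466)/[(1466 + 771)/2] = -695/1118.5 ≈ -0.6214.
%Δp = (68.87 − 56.4)/[(56.4 + 68.87)/2] = 12.47/62.635 ≈ 0.1991.
Arc elasticity E = %ΔQ/%Δp ≈ -0.6214/0.1991 ≈ -3.121.
|E| > 1: demand is elastic over this range.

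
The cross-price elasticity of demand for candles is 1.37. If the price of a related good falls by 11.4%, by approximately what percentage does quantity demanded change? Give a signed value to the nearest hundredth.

%ΔQ ≈ E × %ΔP_y = (1.37) × (-11.4%) ≈ -15.62%.

-15.62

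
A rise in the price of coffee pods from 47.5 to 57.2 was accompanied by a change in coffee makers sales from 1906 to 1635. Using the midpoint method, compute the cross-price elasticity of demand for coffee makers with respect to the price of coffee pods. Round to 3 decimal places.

-0.826

%ΔQ_x = (1635 − 1906)/[(1906+1635)/2] = -271/1770.5 ≈ -0.1531.
%ΔP_y = (57.2 − 47.5)/[(47.5+57.2)/2] ≈ 0.1853.
E_xy = -0.1531/0.1853 ≈ -0.826.
E_xy < 0, so coffee makers and coffee pods are complements.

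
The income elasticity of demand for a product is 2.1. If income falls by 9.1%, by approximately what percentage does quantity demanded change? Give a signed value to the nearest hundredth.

-19.11

%ΔQ ≈ E × %ΔI = (2.1) × (-9.1%) = -19.11%.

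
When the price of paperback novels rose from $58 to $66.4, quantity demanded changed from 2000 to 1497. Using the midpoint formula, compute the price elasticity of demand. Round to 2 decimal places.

-2.13

%Δq = (1497 − 2000)/[(2000 + 1497)/2] = -503/1748.5 ≈ -0.2877.
%Δp = (66.4 − 58)/[(58 + 66.4)/2] = 8.4/62.2 ≈ 0.1350.
Arc elasticity E = %Δq/%Δp ≈ -0.2877/0.1350 ≈ -2.13.
|E| > 1: demand is elastic over this range.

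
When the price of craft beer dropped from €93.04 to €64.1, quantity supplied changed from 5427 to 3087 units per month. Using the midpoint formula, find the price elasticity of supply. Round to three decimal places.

%ΔQ = (3087 − 5427)/[(5427 + 3087)/2] = -2340/4257 ≈ -0.5497.
%ΔP = (64.1 − 93.04)/[(93.04 + 64.1)/2] = -28.94/78.57 ≈ -0.3683.
Arc elasticity E = %ΔQ/%ΔP ≈ -0.5497/-0.3683 ≈ 1.492.
|E| > 1: supply is elastic over this range.

1.492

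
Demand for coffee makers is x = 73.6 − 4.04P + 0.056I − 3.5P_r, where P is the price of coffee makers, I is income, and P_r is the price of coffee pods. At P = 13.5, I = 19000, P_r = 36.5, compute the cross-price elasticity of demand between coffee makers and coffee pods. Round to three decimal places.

x = 73.6 − 4.04(13.5) + 0.056(19000) − 3.5(36.5) = 73.6 − 54.54 + 1064 − 127.75 = 955.31.
∂x/∂P_r = −3.5, so E_xy = -3.5·(36.5/955.31) ≈ -0.134.
E_xy < 0: the goods are complements.

-0.134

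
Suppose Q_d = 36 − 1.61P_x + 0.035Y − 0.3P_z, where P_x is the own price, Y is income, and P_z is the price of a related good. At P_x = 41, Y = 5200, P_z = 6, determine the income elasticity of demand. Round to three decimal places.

1.212

Q_d = 36 − 1.61(41) + 0.035(5200) − 0.3(6) = 36 − 66.01 + 182 − 1.8 = 150.19.
∂Q_d/∂Y = +0.035, so E_I = 0.035·(5200/150.19) ≈ 1.212.
E_I > 1: normal good (luxury).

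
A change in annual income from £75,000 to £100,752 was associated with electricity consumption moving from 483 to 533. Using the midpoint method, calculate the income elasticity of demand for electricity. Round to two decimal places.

0.34

%ΔQ = (533 − 483)/[(483+533)/2] = 50/508 ≈ 0.0984.
%ΔM = (100,752 − 75,000)/[(75,000+100,752)/2] = 25752/87876 ≈ 0.2930.
E_I = %ΔQ/%ΔM ≈ 0.34.
E_I ∈ (0,1): normal good (necessity).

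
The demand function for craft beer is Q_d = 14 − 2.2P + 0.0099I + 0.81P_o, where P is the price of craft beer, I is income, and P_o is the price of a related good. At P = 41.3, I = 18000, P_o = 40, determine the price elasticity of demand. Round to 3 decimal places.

First evaluate Q_d: 14 − 2.2(41.3) + 0.0099(18000) + 0.81(40) = 14 − 90.86 + 178.2 + 32.4 = 133.74.
∂Q_d/∂P = −2.2, so E_p = (−2.2)·(41.3/133.74) ≈ -0.679.
|E_p| < 1: demand is inelastic.

-0.679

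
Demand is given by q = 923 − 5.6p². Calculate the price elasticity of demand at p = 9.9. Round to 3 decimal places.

At p = 9.9, q = 374.144.
dq/dp = −2·5.6·p = −110.88.
Point elasticity E = (dq/dp)·(p/q) = -110.88 × 9.9/374.144 ≈ -2.934.
|E| > 1, so demand is elastic at this price.

-2.934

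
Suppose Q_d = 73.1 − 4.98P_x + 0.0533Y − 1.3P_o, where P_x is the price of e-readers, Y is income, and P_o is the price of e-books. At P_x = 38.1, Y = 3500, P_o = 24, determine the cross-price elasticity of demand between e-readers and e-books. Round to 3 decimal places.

-0.806

At the given point, Q_d = 73.1 − 4.98(38.1) + 0.0533(3500) − 1.3(24) = 73.1 − 189.738 + 186.55 − 31.2 = 38.712.
∂Q_d/∂P_o = −1.3, so E_xy = -1.3·(24/38.712) ≈ -0.806.
E_xy < 0: the goods are complements.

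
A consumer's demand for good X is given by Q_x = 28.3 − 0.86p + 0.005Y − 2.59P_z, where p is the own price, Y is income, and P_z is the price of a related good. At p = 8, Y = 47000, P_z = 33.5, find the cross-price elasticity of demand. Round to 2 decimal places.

Q_x = 28.3 − 0.86(8) + 0.005(47000) − 2.59(33.5) = 28.3 − 6.88 + 235 − 86.765 = 169.655.
∂Q_x/∂P_z = −2.59, so E_xy = -2.59·(33.5/169.655) ≈ -0.51.
E_xy < 0: the goods are complements.

-0.51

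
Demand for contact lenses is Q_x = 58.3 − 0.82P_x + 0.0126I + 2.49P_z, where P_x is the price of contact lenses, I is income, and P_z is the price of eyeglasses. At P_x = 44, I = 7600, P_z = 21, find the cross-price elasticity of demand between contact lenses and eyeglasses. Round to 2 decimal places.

0.31

At the given point, Q_x = 58.3 − 0.82(44) + 0.0126(7600) + 2.49(21) = 58.3 − 36.08 + 95.76 + 52.29 = 170.27.
∂Q_x/∂P_z = +2.49, so E_xy = 2.49·(21/170.27) ≈ 0.31.
E_xy > 0: the goods are substitutes.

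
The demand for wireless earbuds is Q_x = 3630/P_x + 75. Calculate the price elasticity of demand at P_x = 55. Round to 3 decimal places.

At P_x = 55, Q_x = 141.
dQ_x/dP_x = −3630/P_x² = −1.2.
Point elasticity E = (dQ_x/dP_x)·(P_x/Q_x) = -1.2 × 55/141 ≈ -0.468.
|E| < 1, so demand is inelastic at this price.

-0.468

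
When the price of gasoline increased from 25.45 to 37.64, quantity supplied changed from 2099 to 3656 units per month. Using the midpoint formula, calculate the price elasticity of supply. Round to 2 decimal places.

%Δq = (3656 − 2099)/[(2099 + 3656)/2] = 1557/2877.5 ≈ 0.5411.
%ΔP = (37.64 − 25.45)/[(25.45 + 37.64)/2] = 12.19/31.545 ≈ 0.3864.
Arc elasticity E = %Δq/%ΔP ≈ 0.5411/0.3864 ≈ 1.40.
|E| > 1: supply is elastic over this range.

1.40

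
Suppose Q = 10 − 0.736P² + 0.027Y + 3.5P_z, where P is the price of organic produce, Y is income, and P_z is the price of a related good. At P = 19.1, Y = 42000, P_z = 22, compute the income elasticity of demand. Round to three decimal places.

1.191

Substituting, Q = 10 − 0.736(19.1)² + 0.027(42000) + 3.5(22) = 10 − 268.5002 + 1134 + 77 = 952.4998.
∂Q/∂Y = +0.027, so E_I = 0.027·(42000/952.4998) ≈ 1.191.
E_I > 1: normal good (luxury).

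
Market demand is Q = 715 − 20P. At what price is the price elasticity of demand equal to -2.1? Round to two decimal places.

24.22

Set −bP/(a − bP) = −2.1 ⇒ bP = 2.1(a − bP) ⇒ bP(1+2.1) = 2.1·a.
P = 2.1·715/(20·3.1) ≈ 24.22.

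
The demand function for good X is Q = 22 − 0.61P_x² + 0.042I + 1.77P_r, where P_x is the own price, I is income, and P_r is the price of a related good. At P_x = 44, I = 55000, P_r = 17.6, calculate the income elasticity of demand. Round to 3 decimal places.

1.954

Evaluating quantity at (P_x, I, P_r) gives Q = 22 − 0.61(44)² + 0.042(55000) + 1.77(17.6) = 22 − 1180.96 + 2310 + 31.152 = 1182.192.
∂Q/∂I = +0.042, so E_I = 0.042·(55000/1182.192) ≈ 1.954.
E_I > 1: normal good (luxury).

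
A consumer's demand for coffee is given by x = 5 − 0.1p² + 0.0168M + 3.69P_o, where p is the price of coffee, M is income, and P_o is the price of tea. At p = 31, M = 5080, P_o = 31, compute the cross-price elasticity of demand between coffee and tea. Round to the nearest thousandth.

First evaluate x: 5 − 0.1(31)² + 0.0168(5080) + 3.69(31) = 5 − 96.1 + 85.344 + 114.39 = 108.634.
∂x/∂P_o = +3.69, so E_xy = 3.69·(31/108.634) ≈ 1.053.
E_xy > 0: the goods are substitutes.

1.053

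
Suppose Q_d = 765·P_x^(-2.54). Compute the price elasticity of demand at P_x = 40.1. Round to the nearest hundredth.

-2.54

For a Cobb–Douglas (constant-elasticity) form Q_d = A·P_x^α·…, the elasticity with respect to P_x equals the exponent α at every point.
Here the exponent on P_x is -2.54, so the price elasticity of demand is -2.54.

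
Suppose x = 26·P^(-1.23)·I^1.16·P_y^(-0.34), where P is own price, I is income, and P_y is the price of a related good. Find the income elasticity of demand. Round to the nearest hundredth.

1.16

For a Cobb–Douglas (constant-elasticity) form x = A·I^α·…, the elasticity with respect to I equals the exponent α at every point.
Here the exponent on I is 1.16, so the income elasticity of demand is 1.16.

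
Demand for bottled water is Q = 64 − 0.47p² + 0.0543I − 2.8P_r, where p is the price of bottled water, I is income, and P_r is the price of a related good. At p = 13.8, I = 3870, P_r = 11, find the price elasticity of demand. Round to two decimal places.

Q = 64 − 0.47(13.8)² + 0.0543(3870) − 2.8(11) = 64 − 89.5068 + 210.141 − 30.8 = 153.8342.
∂Q/∂p = −2·0.47·p = -12.972, so E_p = -12.972·(13.8/153.8342) ≈ -1.16.
|E_p| > 1: demand is elastic.

-1.16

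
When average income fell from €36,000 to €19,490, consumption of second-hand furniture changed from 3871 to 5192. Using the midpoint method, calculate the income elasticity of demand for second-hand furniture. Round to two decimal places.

%ΔQ = (5192 − 3871)/[(3871+5192)/2] = 1321/4531.5 ≈ 0.2915.
%ΔY = (19,490 − 36,000)/[(36,000+19,490)/2] = -16510/27745 ≈ -0.5951.
E_I = %ΔQ/%ΔY ≈ -0.49.
E_I < 0: inferior good.

-0.49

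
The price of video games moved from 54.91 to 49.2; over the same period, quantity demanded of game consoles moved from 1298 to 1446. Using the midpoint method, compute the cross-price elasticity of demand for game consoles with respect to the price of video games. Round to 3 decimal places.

%ΔQ_x = (1446 − 1298)/[(1298+1446)/2] = 148/1372 ≈ 0.1079.
%ΔP_y = (49.2 − 54.91)/[(54.91+49.2)/2] ≈ -0.1097.
E_xy = 0.1079/-0.1097 ≈ -0.983.
E_xy < 0, so game consoles and video games are complements.

-0.983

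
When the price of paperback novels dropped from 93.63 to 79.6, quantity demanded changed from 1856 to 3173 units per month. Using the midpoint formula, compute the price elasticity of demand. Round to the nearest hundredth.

-3.23

%Δq = (3173 − 1856)/[(1856 + 3173)/2] = 1317/2514.5 ≈ 0.5238.
%ΔP = (79.6 − 93.63)/[(93.63 + 79.6)/2] = -14.03/86.615 ≈ -0.1620.
Arc elasticity E = %Δq/%ΔP ≈ 0.5238/-0.1620 ≈ -3.23.
|E| > 1: demand is elastic over this range.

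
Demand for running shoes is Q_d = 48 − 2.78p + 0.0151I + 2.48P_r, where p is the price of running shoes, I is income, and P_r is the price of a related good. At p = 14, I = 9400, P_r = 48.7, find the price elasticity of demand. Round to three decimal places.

-0.143

Substituting, Q_d = 48 − 2.78(14) + 0.0151(9400) + 2.48(48.7) = 48 − 38.92 + 141.94 + 120.776 = 271.796.
∂Q_d/∂p = −2.78, so E_p = (−2.78)·(14/271.796) ≈ -0.143.
|E_p| < 1: demand is inelastic.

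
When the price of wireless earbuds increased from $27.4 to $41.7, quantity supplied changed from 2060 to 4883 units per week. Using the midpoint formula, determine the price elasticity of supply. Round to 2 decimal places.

%ΔQ = (4883 − 2060)/[(2060 + 4883)/2] = 2823/3471.5 ≈ 0.8132.
%ΔP = (41.7 − 27.4)/[(27.4 + 41.7)/2] = 14.3/34.55 ≈ 0.4139.
Arc elasticity E = %ΔQ/%ΔP ≈ 0.8132/0.4139 ≈ 1.96.
|E| > 1: supply is elastic over this range.

1.96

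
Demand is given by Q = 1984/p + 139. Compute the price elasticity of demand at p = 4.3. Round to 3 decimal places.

-0.768

At p = 4.3, Q = 600.3953.
dQ/dp = −1984/p² = −107.3012.
Point elasticity E = (dQ/dp)·(p/Q) = -107.3012 × 4.3/600.3953 ≈ -0.768.
|E| < 1, so demand is inelastic at this price.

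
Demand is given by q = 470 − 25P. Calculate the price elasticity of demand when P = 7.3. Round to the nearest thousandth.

At P = 7.3, q = 287.5.
dq/dP = −25.
Point elasticity E = (dq/dP)·(P/q) = -25 × 7.3/287.5 ≈ -0.635.
|E| < 1, so demand is inelastic at this price.

-0.635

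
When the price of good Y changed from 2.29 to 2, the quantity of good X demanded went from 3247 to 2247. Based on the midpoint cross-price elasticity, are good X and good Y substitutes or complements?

%ΔQ_x = (2247 − 3247)/[(3247+2247)/2] = -1000/2747 ≈ -0.3640.
%ΔP_y = (2 − 2.29)/[(2.29+2)/2] ≈ -0.1352.
E_xy = -0.3640/-0.1352 ≈ 2.693.
E_xy > 0, so the goods are substitutes.

substitutes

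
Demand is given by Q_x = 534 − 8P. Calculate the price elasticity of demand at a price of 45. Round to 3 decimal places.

At P = 45, Q_x = 174.
dQ_x/dP = −8.
Point elasticity E = (dQ_x/dP)·(P/Q_x) = -8 × 45/174 ≈ -2.069.
|E| > 1, so demand is elastic at this price.

-2.069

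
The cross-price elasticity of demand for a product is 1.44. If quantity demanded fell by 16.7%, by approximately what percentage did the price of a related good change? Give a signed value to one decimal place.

-11.6

%ΔQ ≈ E × %ΔP_y ⇒ %ΔP_y = %ΔQ / E = (-16.7%)/(1.44) ≈ -11.6%.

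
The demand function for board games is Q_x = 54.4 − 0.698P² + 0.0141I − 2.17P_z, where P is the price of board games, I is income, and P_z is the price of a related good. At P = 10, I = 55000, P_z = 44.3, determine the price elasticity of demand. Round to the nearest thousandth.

At the given point, Q_x = 54.4 − 0.698(10)² + 0.0141(55000) − 2.17(44.3) = 54.4 − 69.8 + 775.5 − 96.131 = 663.969.
∂Q_x/∂P = −2·0.698·P = -13.96, so E_p = -13.96·(10/663.969) ≈ -0.210.
|E_p| < 1: demand is inelastic.

-0.210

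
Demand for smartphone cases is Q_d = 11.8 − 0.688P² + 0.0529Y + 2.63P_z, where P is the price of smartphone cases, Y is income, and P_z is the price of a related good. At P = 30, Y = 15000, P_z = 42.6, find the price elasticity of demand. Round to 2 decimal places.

Substituting, Q_d = 11.8 − 0.688(30)² + 0.0529(15000) + 2.63(42.6) = 11.8 − 619.2 + 793.5 + 112.038 = 298.138.
∂Q_d/∂P = −2·0.688·P = -41.28, so E_p = -41.28·(30/298.138) ≈ -4.15.
|E_p| > 1: demand is elastic.

-4.15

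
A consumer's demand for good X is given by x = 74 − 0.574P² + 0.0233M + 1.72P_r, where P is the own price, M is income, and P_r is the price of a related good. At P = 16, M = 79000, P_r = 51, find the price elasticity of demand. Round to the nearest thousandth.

-0.158

First evaluate x: 74 − 0.574(16)² + 0.0233(79000) + 1.72(51) = 74 − 146.944 + 1840.7 + 87.72 = 1855.476.
∂x/∂P = −2·0.574·P = -18.368, so E_p = -18.368·(16/1855.476) ≈ -0.158.
|E_p| < 1: demand is inelastic.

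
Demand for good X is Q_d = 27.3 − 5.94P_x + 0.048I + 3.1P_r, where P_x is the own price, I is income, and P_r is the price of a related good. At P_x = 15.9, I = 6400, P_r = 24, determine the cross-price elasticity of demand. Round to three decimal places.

Evaluating quantity at (P_x, I, P_r) gives Q_d = 27.3 − 5.94(15.9) + 0.048(6400) + 3.1(24) = 27.3 − 94.446 + 307.2 + 74.4 = 314.454.
∂Q_d/∂P_r = +3.1, so E_xy = 3.1·(24/314.454) ≈ 0.237.
E_xy > 0: the goods are substitutes.

0.237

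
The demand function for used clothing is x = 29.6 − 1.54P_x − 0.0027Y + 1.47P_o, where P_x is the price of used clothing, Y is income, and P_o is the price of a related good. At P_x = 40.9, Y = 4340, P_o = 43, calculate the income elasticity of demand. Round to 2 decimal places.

Evaluating quantity at (P_x, Y, P_o) gives x = 29.6 − 1.54(40.9) − 0.0027(4340) + 1.47(43) = 29.6 − 62.986 − 11.718 + 63.21 = 18.106.
∂x/∂Y = −0.0027, so E_I = -0.0027·(4340/18.106) ≈ -0.65.
E_I < 0: inferior good.

-0.65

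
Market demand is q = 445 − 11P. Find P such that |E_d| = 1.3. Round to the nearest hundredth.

22.87

Set −bP/(a − bP) = −1.3 ⇒ bP = 1.3(a − bP) ⇒ bP(1+1.3) = 1.3·a.
P = 1.3·445/(11·2.3) ≈ 22.87.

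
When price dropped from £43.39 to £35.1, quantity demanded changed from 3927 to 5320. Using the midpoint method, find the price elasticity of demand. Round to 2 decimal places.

%ΔQ = (5320 − 3927)/[(3927 + 5320)/2] = 1393/4623.5 ≈ 0.3013.
%ΔP = (35.1 − 43.39)/[(43.39 + 35.1)/2] = -8.29/39.245 ≈ -0.2112.
Arc elasticity E = %ΔQ/%ΔP ≈ 0.3013/-0.2112 ≈ -1.43.
|E| > 1: demand is elastic over this range.

-1.43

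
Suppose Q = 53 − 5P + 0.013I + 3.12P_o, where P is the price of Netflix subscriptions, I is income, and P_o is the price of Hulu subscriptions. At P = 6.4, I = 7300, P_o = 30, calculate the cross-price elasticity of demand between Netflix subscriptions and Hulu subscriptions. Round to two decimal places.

Evaluating quantity at (P, I, P_o) gives Q = 53 − 5(6.4) + 0.013(7300) + 3.12(30) = 53 − 32 + 94.9 + 93.6 = 209.5.
∂Q/∂P_o = +3.12, so E_xy = 3.12·(30/209.5) ≈ 0.45.
E_xy > 0: the goods are substitutes.

0.45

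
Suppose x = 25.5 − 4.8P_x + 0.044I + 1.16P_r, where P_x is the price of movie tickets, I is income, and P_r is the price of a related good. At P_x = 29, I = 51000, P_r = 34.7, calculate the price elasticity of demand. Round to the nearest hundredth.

-0.06

x = 25.5 − 4.8(29) + 0.044(51000) + 1.16(34.7) = 25.5 − 139.2 + 2244 + 40.252 = 2170.552.
∂x/∂P_x = −4.8, so E_p = (−4.8)·(29/2170.552) ≈ -0.06.
|E_p| < 1: demand is inelastic.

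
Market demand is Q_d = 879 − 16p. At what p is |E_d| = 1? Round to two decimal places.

27.47

For linear demand Q_d = a − bp, E = −bp/(a − bp). |E| = 1 ⇒ bp = a − bp ⇒ p = a/(2b).
p = 879/(2·16) ≈ 27.47.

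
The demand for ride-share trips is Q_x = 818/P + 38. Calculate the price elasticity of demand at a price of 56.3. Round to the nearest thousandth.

At P = 56.3, Q_x = 52.5293.
dQ_x/dP = −818/P² = −0.2581.
Point elasticity E = (dQ_x/dP)·(P/Q_x) = -0.2581 × 56.3/52.5293 ≈ -0.277.
|E| < 1, so demand is inelastic at this price.

-0.277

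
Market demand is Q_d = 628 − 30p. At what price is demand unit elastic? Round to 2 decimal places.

For linear demand Q_d = a − bp, E = −bp/(a − bp). |E| = 1 ⇒ bp = a − bp ⇒ p = a/(2b).
p = 628/(2·30) ≈ 10.47.

10.47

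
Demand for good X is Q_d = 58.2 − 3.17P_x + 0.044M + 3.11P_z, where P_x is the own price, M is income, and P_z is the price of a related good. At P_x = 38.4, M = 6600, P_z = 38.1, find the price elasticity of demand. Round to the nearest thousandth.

-0.352

Q_d = 58.2 − 3.17(38.4) + 0.044(6600) + 3.11(38.1) = 58.2 − 121.728 + 290.4 + 118.491 = 345.363.
∂Q_d/∂P_x = −3.17, so E_p = (−3.17)·(38.4/345.363) ≈ -0.352.
|E_p| < 1: demand is inelastic.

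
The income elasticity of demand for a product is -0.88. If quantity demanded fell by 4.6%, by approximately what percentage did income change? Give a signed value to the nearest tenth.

5.2

%ΔQ ≈ E × %ΔI ⇒ %ΔI = %ΔQ / E = (-4.6%)/(-0.88) ≈ 5.2%.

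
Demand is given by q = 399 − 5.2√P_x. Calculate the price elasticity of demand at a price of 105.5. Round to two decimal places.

-0.08

At P_x = 105.5, q = 345.5891.
dq/dP_x = −5.2/(2√P_x) = −5.2/(2·10.2713).
Point elasticity E = (dq/dP_x)·(P_x/q) = -0.2531 × 105.5/345.5891 ≈ -0.08.
|E| < 1, so demand is inelastic at this price.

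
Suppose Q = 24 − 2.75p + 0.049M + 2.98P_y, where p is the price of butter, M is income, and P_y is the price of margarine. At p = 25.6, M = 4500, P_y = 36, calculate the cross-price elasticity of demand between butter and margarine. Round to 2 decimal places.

0.38

Substituting, Q = 24 − 2.75(25.6) + 0.049(4500) + 2.98(36) = 24 − 70.4 + 220.5 + 107.28 = 281.38.
∂Q/∂P_y = +2.98, so E_xy = 2.98·(36/281.38) ≈ 0.38.
E_xy > 0: the goods are substitutes.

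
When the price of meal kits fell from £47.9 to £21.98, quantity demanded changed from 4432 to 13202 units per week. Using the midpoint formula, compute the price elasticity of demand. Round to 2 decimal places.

-1.34

%ΔQ = (13202 − 4432)/[(4432 + 13202)/2] = 8770/8817 ≈ 0.9947.
%ΔP = (21.98 − 47.9)/[(47.9 + 21.98)/2] = -25.92/34.94 ≈ -0.7418.
Arc elasticity E = %ΔQ/%ΔP ≈ 0.9947/-0.7418 ≈ -1.34.
|E| > 1: demand is elastic over this range.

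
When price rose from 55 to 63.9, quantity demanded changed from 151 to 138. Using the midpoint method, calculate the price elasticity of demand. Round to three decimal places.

-0.601

%Δq = (138 − 151)/[(151 + 138)/2] = -13/144.5 ≈ -0.0900.
%Δp = (63.9 − 55)/[(55 + 63.9)/2] = 8.9/59.45 ≈ 0.1497.
Arc elasticity E = %Δq/%Δp ≈ -0.0900/0.1497 ≈ -0.601.
|E| < 1: demand is inelastic over this range.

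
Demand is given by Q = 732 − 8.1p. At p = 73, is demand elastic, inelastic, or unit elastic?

elastic

At p = 73, Q = 140.7.
dQ/dp = −8.1.
Point elasticity E = (dQ/dp)·(p/Q) = -8.1 × 73/140.7 ≈ -4.203.
|E| ≈ 4.203 > 1, so demand is elastic.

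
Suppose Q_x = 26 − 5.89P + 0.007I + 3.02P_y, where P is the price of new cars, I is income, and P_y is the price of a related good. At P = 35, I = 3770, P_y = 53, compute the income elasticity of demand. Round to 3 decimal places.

Evaluating quantity at (P, I, P_y) gives Q_x = 26 − 5.89(35) + 0.007(3770) + 3.02(53) = 26 − 206.15 + 26.39 + 160.06 = 6.3.
∂Q_x/∂I = +0.007, so E_I = 0.007·(3770/6.3) ≈ 4.189.
E_I > 1: normal good (luxury).

4.189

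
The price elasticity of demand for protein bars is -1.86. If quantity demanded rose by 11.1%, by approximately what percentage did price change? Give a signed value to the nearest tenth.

%ΔQ ≈ E × %ΔP ⇒ %ΔP = %ΔQ / E = (11.1%)/(-1.86) ≈ -6.0%.

-6.0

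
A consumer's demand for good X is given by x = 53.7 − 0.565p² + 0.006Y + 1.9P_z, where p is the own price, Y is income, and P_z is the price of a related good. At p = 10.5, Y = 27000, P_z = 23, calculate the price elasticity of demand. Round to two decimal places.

-0.63

x = 53.7 − 0.565(10.5)² + 0.006(27000) + 1.9(23) = 53.7 − 62.2913 + 162 + 43.7 = 197.1088.
∂x/∂p = −2·0.565·p = -11.865, so E_p = -11.865·(10.5/197.1088) ≈ -0.63.
|E_p| < 1: demand is inelastic.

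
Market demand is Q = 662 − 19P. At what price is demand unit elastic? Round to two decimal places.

For linear demand Q = a − bP, E = −bP/(a − bP). |E| = 1 ⇒ bP = a − bP ⇒ P = a/(2b).
P = 662/(2·19) ≈ 17.42.

17.42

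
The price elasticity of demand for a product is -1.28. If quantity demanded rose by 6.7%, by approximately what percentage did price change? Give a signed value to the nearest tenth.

%ΔQ ≈ E × %ΔP ⇒ %ΔP = %ΔQ / E = (6.7%)/(-1.28) ≈ -5.2%.

-5.2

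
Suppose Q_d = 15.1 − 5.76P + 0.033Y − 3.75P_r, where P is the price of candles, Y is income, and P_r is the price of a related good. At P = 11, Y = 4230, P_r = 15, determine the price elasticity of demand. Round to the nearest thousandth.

-1.806

At the given point, Q_d = 15.1 − 5.76(11) + 0.033(4230) − 3.75(15) = 15.1 − 63.36 + 139.59 − 56.25 = 35.08.
∂Q_d/∂P = −5.76, so E_p = (−5.76)·(11/35.08) ≈ -1.806.
|E_p| > 1: demand is elastic.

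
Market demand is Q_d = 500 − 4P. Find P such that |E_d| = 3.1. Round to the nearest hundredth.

94.51

Set −bP/(a − bP) = −3.1 ⇒ bP = 3.1(a − bP) ⇒ bP(1+3.1) = 3.1·a.
P = 3.1·500/(4·4.1) ≈ 94.51.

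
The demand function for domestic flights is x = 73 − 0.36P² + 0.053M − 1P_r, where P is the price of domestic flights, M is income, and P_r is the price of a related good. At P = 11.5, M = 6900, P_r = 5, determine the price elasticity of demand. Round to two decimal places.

Evaluating quantity at (P, M, P_r) gives x = 73 − 0.36(11.5)² + 0.053(6900) − 1(5) = 73 − 47.61 + 365.7 − 5 = 386.09.
∂x/∂P = −2·0.36·P = -8.28, so E_p = -8.28·(11.5/386.09) ≈ -0.25.
|E_p| < 1: demand is inelastic.

-0.25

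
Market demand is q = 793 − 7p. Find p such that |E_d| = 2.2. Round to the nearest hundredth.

77.88

Set −bp/(a − bp) = −2.2 ⇒ bp = 2.2(a − bp) ⇒ bp(1+2.2) = 2.2·a.
p = 2.2·793/(7·3.2) ≈ 77.88.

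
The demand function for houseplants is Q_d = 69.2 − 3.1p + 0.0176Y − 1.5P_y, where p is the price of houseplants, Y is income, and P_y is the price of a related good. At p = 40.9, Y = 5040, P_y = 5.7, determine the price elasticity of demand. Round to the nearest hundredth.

-5.62

First evaluate Q_d: 69.2 − 3.1(40.9) + 0.0176(5040) − 1.5(5.7) = 69.2 − 126.79 + 88.704 − 8.55 = 22.564.
∂Q_d/∂p = −3.1, so E_p = (−3.1)·(40.9/22.564) ≈ -5.62.
|E_p| > 1: demand is elastic.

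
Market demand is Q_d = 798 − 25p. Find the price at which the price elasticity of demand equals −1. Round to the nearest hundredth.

For linear demand Q_d = a − bp, E = −bp/(a − bp). |E| = 1 ⇒ bp = a − bp ⇒ p = a/(2b).
p = 798/(2·25) = 15.96.

15.96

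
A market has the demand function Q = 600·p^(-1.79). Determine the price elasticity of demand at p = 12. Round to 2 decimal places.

For a Cobb–Douglas (constant-elasticity) form Q = A·p^α·…, the elasticity with respect to p equals the exponent α at every point.
Here the exponent on p is -1.79, so the price elasticity of demand is -1.79.

-1.79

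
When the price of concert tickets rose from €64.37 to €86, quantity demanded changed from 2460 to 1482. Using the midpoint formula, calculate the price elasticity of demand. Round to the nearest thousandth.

%ΔQ = (1482 − 2460)/[(2460 + 1482)/2] = -978/1971 ≈ -0.4962.
%Δp = (86 − 64.37)/[(64.37 + 86)/2] = 21.63/75.185 ≈ 0.2877.
Arc elasticity E = %ΔQ/%Δp ≈ -0.4962/0.2877 ≈ -1.725.
|E| > 1: demand is elastic over this range.

-1.725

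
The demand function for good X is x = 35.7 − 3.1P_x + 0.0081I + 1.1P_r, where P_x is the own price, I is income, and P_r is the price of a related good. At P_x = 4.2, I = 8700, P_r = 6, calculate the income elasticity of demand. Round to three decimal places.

At the given point, x = 35.7 − 3.1(4.2) + 0.0081(8700) + 1.1(6) = 35.7 − 13.02 + 70.47 + 6.6 = 99.75.
∂x/∂I = +0.0081, so E_I = 0.0081·(8700/99.75) ≈ 0.706.
E_I ∈ (0,1): normal good (necessity).

0.706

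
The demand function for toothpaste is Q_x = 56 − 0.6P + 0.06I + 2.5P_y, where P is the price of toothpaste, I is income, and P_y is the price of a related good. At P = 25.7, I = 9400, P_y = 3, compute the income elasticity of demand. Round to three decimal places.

Substituting, Q_x = 56 − 0.6(25.7) + 0.06(9400) + 2.5(3) = 56 − 15.42 + 564 + 7.5 = 612.08.
∂Q_x/∂I = +0.06, so E_I = 0.06·(9400/612.08) ≈ 0.921.
E_I ∈ (0,1): normal good (necessity).

0.921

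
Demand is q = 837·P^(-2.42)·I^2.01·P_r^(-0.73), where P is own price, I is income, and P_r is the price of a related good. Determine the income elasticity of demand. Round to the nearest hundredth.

2.01

For a Cobb–Douglas (constant-elasticity) form q = A·I^α·…, the elasticity with respect to I equals the exponent α at every point.
Here the exponent on I is 2.01, so the income elasticity of demand is 2.01.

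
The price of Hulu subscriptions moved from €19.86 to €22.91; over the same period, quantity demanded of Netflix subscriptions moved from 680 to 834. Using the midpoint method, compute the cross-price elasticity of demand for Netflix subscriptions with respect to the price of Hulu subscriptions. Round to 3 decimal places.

1.426

%ΔQ_x = (834 − 680)/[(680+834)/2] = 154/757 ≈ 0.2034.
%ΔP_y = (22.91 − 19.86)/[(19.86+22.91)/2] ≈ 0.1426.
E_xy = 0.2034/0.1426 ≈ 1.426.
E_xy > 0, so Netflix subscriptions and Hulu subscriptions are substitutes.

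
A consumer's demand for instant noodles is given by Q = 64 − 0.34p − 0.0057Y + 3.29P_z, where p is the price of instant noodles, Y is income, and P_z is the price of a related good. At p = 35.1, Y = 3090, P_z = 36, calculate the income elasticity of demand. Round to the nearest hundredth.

-0.12

At the given point, Q = 64 − 0.34(35.1) − 0.0057(3090) + 3.29(36) = 64 − 11.934 − 17.613 + 118.44 = 152.893.
∂Q/∂Y = −0.0057, so E_I = -0.0057·(3090/152.893) ≈ -0.12.
E_I < 0: inferior good.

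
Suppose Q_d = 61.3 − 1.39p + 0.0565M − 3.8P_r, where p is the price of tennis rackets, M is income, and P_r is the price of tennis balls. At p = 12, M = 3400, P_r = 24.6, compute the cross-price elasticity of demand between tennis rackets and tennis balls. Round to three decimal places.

At the given point, Q_d = 61.3 − 1.39(12) + 0.0565(3400) − 3.8(24.6) = 61.3 − 16.68 + 192.1 − 93.48 = 143.24.
∂Q_d/∂P_r = −3.8, so E_xy = -3.8·(24.6/143.24) ≈ -0.653.
E_xy < 0: the goods are complements.

-0.653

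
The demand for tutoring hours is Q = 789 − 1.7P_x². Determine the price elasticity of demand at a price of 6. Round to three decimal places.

At P_x = 6, Q = 727.8.
dQ/dP_x = −2·1.7·P_x = −20.4.
Point elasticity E = (dQ/dP_x)·(P_x/Q) = -20.4 × 6/727.8 ≈ -0.168.
|E| < 1, so demand is inelastic at this price.

-0.168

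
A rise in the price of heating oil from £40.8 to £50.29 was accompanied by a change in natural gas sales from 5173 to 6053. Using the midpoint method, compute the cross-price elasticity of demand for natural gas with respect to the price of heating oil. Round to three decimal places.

%ΔQ_x = (6053 − 5173)/[(5173+6053)/2] = 880/5613 ≈ 0.1568.
%ΔP_y = (50.29 − 40.8)/[(40.8+50.29)/2] ≈ 0.2084.
E_xy = 0.1568/0.2084 ≈ 0.752.
E_xy > 0, so natural gas and heating oil are substitutes.

0.752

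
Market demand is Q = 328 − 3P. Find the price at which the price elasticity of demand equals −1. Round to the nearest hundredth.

54.67

For linear demand Q = a − bP, E = −bP/(a − bP). |E| = 1 ⇒ bP = a − bP ⇒ P = a/(2b).
P = 328/(2·3) ≈ 54.67.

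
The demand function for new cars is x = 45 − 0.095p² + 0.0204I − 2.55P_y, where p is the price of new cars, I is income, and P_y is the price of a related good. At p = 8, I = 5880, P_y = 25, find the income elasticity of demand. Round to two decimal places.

1.26

Substituting, x = 45 − 0.095(8)² + 0.0204(5880) − 2.55(25) = 45 − 6.08 + 119.952 − 63.75 = 95.122.
∂x/∂I = +0.0204, so E_I = 0.0204·(5880/95.122) ≈ 1.26.
E_I > 1: normal good (luxury).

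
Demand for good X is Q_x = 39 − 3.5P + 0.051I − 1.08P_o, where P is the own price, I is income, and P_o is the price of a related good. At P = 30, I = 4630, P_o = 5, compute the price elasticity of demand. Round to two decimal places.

-0.64

Substituting, Q_x = 39 − 3.5(30) + 0.051(4630) − 1.08(5) = 39 − 105 + 236.13 − 5.4 = 164.73.
∂Q_x/∂P = −3.5, so E_p = (−3.5)·(30/164.73) ≈ -0.64.
|E_p| < 1: demand is inelastic.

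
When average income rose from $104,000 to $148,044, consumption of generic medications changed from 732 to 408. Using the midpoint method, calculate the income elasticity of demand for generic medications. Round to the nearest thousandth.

-1.626

%ΔQ = (408 − 732)/[(732+408)/2] = -324/570 ≈ -0.5684.
%ΔI = (148,044 − 104,000)/[(104,000+148,044)/2] = 44044/126022 ≈ 0.3495.
E_I = %ΔQ/%ΔI ≈ -1.626.
E_I < 0: inferior good.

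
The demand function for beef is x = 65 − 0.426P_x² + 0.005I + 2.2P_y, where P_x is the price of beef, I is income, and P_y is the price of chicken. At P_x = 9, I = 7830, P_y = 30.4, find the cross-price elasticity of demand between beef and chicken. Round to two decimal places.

Evaluating quantity at (P_x, I, P_y) gives x = 65 − 0.426(9)² + 0.005(7830) + 2.2(30.4) = 65 − 34.506 + 39.15 + 66.88 = 136.524.
∂x/∂P_y = +2.2, so E_xy = 2.2·(30.4/136.524) ≈ 0.49.
E_xy > 0: the goods are substitutes.

0.49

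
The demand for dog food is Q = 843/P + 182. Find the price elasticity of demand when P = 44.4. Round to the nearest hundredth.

At P = 44.4, Q = 200.9865.
dQ/dP = −843/P² = −0.4276.
Point elasticity E = (dQ/dP)·(P/Q) = -0.4276 × 44.4/200.9865 ≈ -0.09.
|E| < 1, so demand is inelastic at this price.

-0.09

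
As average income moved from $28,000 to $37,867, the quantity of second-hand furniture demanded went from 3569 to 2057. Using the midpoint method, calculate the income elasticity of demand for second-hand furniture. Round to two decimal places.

%ΔQ = (2057 − 3569)/[(3569+2057)/2] = -1512/2813 ≈ -0.5375.
%ΔM = (37,867 − 28,000)/[(28,000+37,867)/2] = 9867/32933.5 ≈ 0.2996.
E_I = %ΔQ/%ΔM ≈ -1.79.
E_I < 0: inferior good.

-1.79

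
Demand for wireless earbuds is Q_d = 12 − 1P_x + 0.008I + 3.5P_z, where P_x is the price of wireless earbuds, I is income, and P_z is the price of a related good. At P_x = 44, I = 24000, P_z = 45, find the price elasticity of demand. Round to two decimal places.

-0.14

Substituting, Q_d = 12 − 1(44) + 0.008(24000) + 3.5(45) = 12 − 44 + 192 + 157.5 = 317.5.
∂Q_d/∂P_x = −1, so E_p = (−1)·(44/317.5) ≈ -0.14.
|E_p| < 1: demand is inelastic.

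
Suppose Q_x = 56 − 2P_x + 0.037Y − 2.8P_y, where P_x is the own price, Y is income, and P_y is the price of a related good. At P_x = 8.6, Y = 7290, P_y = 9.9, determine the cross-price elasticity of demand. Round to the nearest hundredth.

-0.10

First evaluate Q_x: 56 − 2(8.6) + 0.037(7290) − 2.8(9.9) = 56 − 17.2 + 269.73 − 27.72 = 280.81.
∂Q_x/∂P_y = −2.8, so E_xy = -2.8·(9.9/280.81) ≈ -0.10.
E_xy < 0: the goods are complements.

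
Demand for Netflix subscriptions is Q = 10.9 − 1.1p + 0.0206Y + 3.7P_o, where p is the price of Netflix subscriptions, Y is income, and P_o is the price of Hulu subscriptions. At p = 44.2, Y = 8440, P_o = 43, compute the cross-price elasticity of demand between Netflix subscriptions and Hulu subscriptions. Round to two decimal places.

First evaluate Q: 10.9 − 1.1(44.2) + 0.0206(8440) + 3.7(43) = 10.9 − 48.62 + 173.864 + 159.1 = 295.244.
∂Q/∂P_o = +3.7, so E_xy = 3.7·(43/295.244) ≈ 0.54.
E_xy > 0: the goods are substitutes.

0.54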